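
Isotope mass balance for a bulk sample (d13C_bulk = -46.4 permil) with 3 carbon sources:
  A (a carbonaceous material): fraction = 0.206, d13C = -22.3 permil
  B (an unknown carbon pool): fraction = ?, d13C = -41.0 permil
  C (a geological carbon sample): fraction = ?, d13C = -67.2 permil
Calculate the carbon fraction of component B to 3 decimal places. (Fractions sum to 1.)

0.441

Let f_B and f_C be the unknown fractions; fractions sum to 1 so f_B + f_C = 0.794.
Mass balance: Σ fᵢ·δᵢ = δ_bulk ⇒ f_B·(-41.0) + f_C·(-67.2) = -46.4 − (-4.594) = -41.806
Substitute f_C = 0.794 − f_B:
f_B·(-41.0 − -67.2) = -41.806 − 0.794×(-67.2) = 11.551
f_B = 11.551 / 26.2 = 0.4409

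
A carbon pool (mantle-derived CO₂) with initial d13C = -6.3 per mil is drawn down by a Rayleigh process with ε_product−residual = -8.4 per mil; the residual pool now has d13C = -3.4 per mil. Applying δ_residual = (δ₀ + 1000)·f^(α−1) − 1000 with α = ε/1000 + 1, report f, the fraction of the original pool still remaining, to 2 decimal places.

0.71

α − 1 = ε/1000 = -0.0084
(δ_res + 1000)/(δ₀ + 1000) = (-3.4 + 1000)/(-6.3 + 1000) = 996.6/993.7 = 1.002918
f = 1.002918^(1/-0.0084) = exp(ln(1.002918)/-0.0084) = exp(0.00291/-0.0084)
f = exp(-0.3469) = 0.7069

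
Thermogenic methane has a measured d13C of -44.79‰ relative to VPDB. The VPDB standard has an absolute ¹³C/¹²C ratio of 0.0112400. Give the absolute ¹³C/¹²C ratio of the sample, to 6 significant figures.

0.0107366

R_sample = R_standard × (d13C/1000 + 1)
R_sample = 0.0112400 × (-44.79/1000 + 1) = 0.0112400 × 0.955210
R_sample = 0.0107366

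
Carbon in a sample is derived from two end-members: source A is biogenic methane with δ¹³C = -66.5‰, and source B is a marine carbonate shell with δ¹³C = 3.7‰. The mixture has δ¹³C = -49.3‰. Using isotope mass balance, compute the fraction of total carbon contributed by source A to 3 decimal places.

δ_mix = f_A·δ_A + (1 − f_A)·δ_B  ⇒  f_A = (δ_mix − δ_B)/(δ_A − δ_B)
f_A = (-49.3 − (3.7)) / (-66.5 − (3.7))
f_A = -53.0 / -70.2 = 0.7550

0.755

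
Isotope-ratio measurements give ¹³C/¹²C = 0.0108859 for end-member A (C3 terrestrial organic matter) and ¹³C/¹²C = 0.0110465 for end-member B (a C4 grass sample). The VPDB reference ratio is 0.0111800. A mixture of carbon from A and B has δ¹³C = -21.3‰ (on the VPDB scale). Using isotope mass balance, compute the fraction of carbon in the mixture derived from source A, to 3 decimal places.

0.652

δ_A = (0.0108859/0.0111800 − 1)×1000 = (0.973694 − 1)×1000 = -26.306‰
δ_B = (0.0110465/0.0111800 − 1)×1000 = (0.988059 − 1)×1000 = -11.941‰
f_A = (δ_mix − δ_B)/(δ_A − δ_B) = (-21.3 − (-11.941))/(-26.306 − (-11.941))
f_A = -9.359 / -14.365 = 0.6515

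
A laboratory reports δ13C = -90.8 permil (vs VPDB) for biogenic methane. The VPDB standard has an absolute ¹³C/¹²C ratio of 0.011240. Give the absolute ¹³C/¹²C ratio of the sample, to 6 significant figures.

R_sample = R_standard × (δ13C/1000 + 1)
R_sample = 0.011240 × (-90.8/1000 + 1) = 0.011240 × 0.909200
R_sample = 0.0102194

0.0102194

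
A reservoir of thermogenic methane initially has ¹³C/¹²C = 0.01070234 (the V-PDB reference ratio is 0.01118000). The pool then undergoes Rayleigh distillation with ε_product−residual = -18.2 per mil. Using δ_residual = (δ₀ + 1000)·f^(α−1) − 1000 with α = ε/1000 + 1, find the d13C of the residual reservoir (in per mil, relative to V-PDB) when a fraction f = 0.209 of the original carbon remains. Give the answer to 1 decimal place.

δ₀ = (0.01070234/0.01118000 − 1)×1000 = (0.957275 − 1)×1000 = -42.725 per mil
α − 1 = ε/1000 = -0.0182
f^(α−1) = 0.209^(-0.0182) = 1.028900
δ_res = (-42.725 + 1000) × 1.028900 − 1000 = 984.941 − 1000 = -15.06 per mil

-15.1 per mil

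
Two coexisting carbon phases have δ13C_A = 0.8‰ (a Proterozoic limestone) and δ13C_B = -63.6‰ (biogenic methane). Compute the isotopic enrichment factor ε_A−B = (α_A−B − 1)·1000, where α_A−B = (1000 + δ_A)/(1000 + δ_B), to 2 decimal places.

68.77‰

α_A−B = (1000 + 0.8) / (1000 + -63.6) = 1000.8 / 936.4 = 1.068774
ε_A−B = (1.068774 − 1) × 1000 = 68.774‰
(The approximation ε ≈ δ_A − δ_B would give 64.4‰.)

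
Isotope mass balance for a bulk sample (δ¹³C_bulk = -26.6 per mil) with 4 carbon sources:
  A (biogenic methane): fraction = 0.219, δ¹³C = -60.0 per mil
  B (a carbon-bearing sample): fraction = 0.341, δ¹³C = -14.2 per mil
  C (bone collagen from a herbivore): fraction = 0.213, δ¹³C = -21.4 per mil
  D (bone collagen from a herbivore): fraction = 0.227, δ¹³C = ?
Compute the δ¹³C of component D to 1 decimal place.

-17.9 per mil

Isotope mass balance: δ_bulk = Σ fᵢ·δᵢ.
-26.6 = 0.219×(-60.0) + 0.341×(-14.2) + 0.213×(-21.4) + 0.227×δ_D
0.227·δ_D = -26.6 − (-22.540) = -4.060
δ_D = -4.060 / 0.227 = -17.88 per mil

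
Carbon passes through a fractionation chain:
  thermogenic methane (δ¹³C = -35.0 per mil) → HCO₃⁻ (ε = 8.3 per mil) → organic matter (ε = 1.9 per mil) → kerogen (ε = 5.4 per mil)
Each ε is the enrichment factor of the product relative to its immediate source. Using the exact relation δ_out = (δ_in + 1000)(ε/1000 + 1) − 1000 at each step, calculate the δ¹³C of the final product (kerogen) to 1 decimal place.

step 1: δ = (-35.00 + 1000)·(8.3/1000 + 1) − 1000 = -26.99 per mil
step 2: δ = (-26.99 + 1000)·(1.9/1000 + 1) − 1000 = -25.14 per mil
step 3: δ = (-25.14 + 1000)·(5.4/1000 + 1) − 1000 = -19.88 per mil

-19.9 per mil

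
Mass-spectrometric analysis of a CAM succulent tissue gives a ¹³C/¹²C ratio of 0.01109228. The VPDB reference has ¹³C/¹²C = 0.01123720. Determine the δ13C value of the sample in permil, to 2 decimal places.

-12.90 permil

δ13C = (R_sample / R_standard − 1) × 1000
R_sample / R_standard = 0.01109228 / 0.01123720 = 0.987104
δ13C = (0.987104 − 1) × 1000 = -12.896 permil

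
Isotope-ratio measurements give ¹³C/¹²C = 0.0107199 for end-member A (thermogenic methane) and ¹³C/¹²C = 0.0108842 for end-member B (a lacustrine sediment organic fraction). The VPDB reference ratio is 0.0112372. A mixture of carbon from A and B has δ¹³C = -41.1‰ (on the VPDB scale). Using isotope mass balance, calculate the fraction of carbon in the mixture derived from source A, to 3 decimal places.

0.663

δ_A = (0.0107199/0.0112372 − 1)×1000 = (0.953965 − 1)×1000 = -46.035‰
δ_B = (0.0108842/0.0112372 − 1)×1000 = (0.968586 − 1)×1000 = -31.414‰
f_A = (δ_mix − δ_B)/(δ_A − δ_B) = (-41.1 − (-31.414))/(-46.035 − (-31.414))
f_A = -9.686 / -14.621 = 0.6625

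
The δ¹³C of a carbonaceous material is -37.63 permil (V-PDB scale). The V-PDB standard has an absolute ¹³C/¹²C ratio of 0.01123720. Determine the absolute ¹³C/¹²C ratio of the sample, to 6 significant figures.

R_sample = R_standard × (δ¹³C/1000 + 1)
R_sample = 0.01123720 × (-37.63/1000 + 1) = 0.01123720 × 0.962370
R_sample = 0.0108143

0.0108143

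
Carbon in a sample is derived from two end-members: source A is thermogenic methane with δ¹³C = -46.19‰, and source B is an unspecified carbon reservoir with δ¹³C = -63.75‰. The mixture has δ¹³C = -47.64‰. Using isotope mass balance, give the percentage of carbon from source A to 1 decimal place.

91.7%

δ_mix = f_A·δ_A + (1 − f_A)·δ_B  ⇒  f_A = (δ_mix − δ_B)/(δ_A − δ_B)
f_A = (-47.64 − (-63.75)) / (-46.19 − (-63.75))
f_A = 16.11 / 17.56 = 0.9174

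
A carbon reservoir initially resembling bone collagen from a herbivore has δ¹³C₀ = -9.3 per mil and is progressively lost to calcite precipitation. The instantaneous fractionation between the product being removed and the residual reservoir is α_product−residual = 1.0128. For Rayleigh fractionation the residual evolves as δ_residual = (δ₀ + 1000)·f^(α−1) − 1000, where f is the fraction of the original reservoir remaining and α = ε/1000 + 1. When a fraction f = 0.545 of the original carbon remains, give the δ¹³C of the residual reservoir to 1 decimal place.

Rayleigh residual: δ_res = (δ₀ + 1000)·f^(α−1) − 1000
α − 1 = 0.01280
f^(α−1) = 0.545^(0.01280) = 0.992261
δ_res = (-9.3 + 1000) × 0.992261 − 1000 = 983.033 − 1000 = -16.97 per mil

-17.0 per mil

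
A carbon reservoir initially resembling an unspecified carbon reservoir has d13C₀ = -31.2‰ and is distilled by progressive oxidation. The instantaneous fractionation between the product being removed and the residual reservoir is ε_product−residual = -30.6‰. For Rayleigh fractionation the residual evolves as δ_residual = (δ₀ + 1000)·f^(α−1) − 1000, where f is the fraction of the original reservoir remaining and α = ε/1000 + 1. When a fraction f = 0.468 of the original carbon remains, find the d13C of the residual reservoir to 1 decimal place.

Rayleigh residual: δ_res = (δ₀ + 1000)·f^(α−1) − 1000
α = ε/1000 + 1 = 0.96940, so α − 1 = -0.03060
f^(α−1) = 0.468^(-0.03060) = 1.023506
δ_res = (-31.2 + 1000) × 1.023506 − 1000 = 991.573 − 1000 = -8.43‰

-8.4‰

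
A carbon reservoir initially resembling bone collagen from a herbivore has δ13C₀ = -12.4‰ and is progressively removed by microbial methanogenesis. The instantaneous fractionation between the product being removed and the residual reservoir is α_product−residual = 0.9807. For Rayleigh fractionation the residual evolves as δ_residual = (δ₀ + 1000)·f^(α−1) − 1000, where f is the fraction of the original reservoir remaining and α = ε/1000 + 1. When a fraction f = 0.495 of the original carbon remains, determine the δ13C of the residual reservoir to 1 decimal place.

Rayleigh residual: δ_res = (δ₀ + 1000)·f^(α−1) − 1000
α − 1 = -0.01930
f^(α−1) = 0.495^(-0.01930) = 1.013664
δ_res = (-12.4 + 1000) × 1.013664 − 1000 = 1001.095 − 1000 = 1.09‰

1.1‰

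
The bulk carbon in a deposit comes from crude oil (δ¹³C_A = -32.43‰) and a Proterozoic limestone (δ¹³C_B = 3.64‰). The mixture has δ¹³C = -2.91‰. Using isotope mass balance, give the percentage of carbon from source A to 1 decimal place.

18.2%

δ_mix = f_A·δ_A + (1 − f_A)·δ_B  ⇒  f_A = (δ_mix − δ_B)/(δ_A − δ_B)
f_A = (-2.91 − (3.64)) / (-32.43 − (3.64))
f_A = -6.55 / -36.07 = 0.1816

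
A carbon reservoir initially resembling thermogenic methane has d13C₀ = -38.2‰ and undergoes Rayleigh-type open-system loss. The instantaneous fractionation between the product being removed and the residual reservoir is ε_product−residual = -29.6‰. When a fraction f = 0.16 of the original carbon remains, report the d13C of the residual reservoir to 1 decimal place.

15.4‰

Rayleigh residual: δ_res = (δ₀ + 1000)·f^(α−1) − 1000
α = ε/1000 + 1 = 0.97040, so α − 1 = -0.02960
f^(α−1) = 0.16^(-0.02960) = 1.055743
δ_res = (-38.2 + 1000) × 1.055743 − 1000 = 1015.413 − 1000 = 15.41‰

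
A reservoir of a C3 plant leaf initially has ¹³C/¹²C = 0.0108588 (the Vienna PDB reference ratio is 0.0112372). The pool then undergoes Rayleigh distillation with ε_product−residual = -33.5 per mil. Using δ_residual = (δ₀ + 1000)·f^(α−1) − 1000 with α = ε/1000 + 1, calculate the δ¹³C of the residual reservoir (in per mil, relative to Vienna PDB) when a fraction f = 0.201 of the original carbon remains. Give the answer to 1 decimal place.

δ₀ = (0.0108588/0.0112372 − 1)×1000 = (0.966326 − 1)×1000 = -33.674 per mil
α − 1 = ε/1000 = -0.0335
f^(α−1) = 0.201^(-0.0335) = 1.055220
δ_res = (-33.674 + 1000) × 1.055220 − 1000 = 1019.686 − 1000 = 19.69 per mil

19.7 per mil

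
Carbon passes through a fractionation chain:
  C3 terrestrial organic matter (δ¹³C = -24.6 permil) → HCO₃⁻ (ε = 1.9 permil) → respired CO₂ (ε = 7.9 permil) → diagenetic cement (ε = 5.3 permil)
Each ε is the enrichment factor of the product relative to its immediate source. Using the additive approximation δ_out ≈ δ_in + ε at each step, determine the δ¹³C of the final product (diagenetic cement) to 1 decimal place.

step 1: δ ≈ -24.6 + (1.9) = -22.7 permil
step 2: δ ≈ -22.7 + (7.9) = -14.8 permil
step 3: δ ≈ -14.8 + (5.3) = -9.5 permil

-9.5 permil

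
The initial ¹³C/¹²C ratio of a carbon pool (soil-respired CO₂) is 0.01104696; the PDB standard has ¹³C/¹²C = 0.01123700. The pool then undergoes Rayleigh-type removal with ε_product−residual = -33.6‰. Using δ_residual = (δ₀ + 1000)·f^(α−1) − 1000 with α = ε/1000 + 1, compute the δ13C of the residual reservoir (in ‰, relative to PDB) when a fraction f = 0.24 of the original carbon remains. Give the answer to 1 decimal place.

δ₀ = (0.01104696/0.01123700 − 1)×1000 = (0.983088 − 1)×1000 = -16.912‰
α − 1 = ε/1000 = -0.0336
f^(α−1) = 0.24^(-0.0336) = 1.049119
δ_res = (-16.912 + 1000) × 1.049119 − 1000 = 1031.377 − 1000 = 31.38‰

31.4‰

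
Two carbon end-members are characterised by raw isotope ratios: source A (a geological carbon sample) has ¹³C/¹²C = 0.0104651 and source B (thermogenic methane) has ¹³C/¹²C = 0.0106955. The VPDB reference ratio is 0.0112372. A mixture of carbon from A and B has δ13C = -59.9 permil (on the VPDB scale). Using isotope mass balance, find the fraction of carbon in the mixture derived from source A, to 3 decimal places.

0.570

δ_A = (0.0104651/0.0112372 − 1)×1000 = (0.931291 − 1)×1000 = -68.709 permil
δ_B = (0.0106955/0.0112372 − 1)×1000 = (0.951794 − 1)×1000 = -48.206 permil
f_A = (δ_mix − δ_B)/(δ_A − δ_B) = (-59.9 − (-48.206))/(-68.709 − (-48.206))
f_A = -11.694 / -20.503 = 0.5703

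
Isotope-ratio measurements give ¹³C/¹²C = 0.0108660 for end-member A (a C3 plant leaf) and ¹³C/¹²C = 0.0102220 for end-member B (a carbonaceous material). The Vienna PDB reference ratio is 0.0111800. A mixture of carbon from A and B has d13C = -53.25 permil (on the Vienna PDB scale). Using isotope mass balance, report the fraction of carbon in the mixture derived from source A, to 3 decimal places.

0.563

δ_A = (0.0108660/0.0111800 − 1)×1000 = (0.971914 − 1)×1000 = -28.086 permil
δ_B = (0.0102220/0.0111800 − 1)×1000 = (0.914311 − 1)×1000 = -85.689 permil
f_A = (δ_mix − δ_B)/(δ_A − δ_B) = (-53.25 − (-85.689))/(-28.086 − (-85.689))
f_A = 32.439 / 57.603 = 0.5631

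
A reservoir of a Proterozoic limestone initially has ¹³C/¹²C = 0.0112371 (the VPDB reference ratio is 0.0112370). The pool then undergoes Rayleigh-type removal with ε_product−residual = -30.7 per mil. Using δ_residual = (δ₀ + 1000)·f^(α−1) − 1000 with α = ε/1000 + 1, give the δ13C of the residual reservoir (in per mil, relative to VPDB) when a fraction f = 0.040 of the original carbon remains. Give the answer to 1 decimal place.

103.9 per mil

δ₀ = (0.0112371/0.0112370 − 1)×1000 = (1.000009 − 1)×1000 = 0.009 per mil
α − 1 = ε/1000 = -0.0307
f^(α−1) = 0.040^(-0.0307) = 1.103867
δ_res = (0.009 + 1000) × 1.103867 − 1000 = 1103.877 − 1000 = 103.88 per mil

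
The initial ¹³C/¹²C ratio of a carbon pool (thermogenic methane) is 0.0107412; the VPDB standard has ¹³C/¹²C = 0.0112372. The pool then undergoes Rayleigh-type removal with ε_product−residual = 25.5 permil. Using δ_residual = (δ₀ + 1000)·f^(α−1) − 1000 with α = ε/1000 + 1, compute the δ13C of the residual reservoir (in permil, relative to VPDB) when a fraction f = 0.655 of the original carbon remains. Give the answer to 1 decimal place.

-54.4 permil

δ₀ = (0.0107412/0.0112372 − 1)×1000 = (0.955861 − 1)×1000 = -44.139 permil
α − 1 = ε/1000 = 0.0255
f^(α−1) = 0.655^(0.0255) = 0.989268
δ_res = (-44.139 + 1000) × 0.989268 − 1000 = 945.603 − 1000 = -54.40 permil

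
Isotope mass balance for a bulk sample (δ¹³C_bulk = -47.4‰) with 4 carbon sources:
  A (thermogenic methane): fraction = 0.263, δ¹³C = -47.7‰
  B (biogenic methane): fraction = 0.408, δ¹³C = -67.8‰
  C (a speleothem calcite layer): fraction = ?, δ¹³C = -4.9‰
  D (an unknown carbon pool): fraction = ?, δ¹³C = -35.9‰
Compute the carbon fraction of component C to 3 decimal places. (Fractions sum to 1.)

Let f_C and f_D be the unknown fractions; fractions sum to 1 so f_C + f_D = 0.329.
Mass balance: Σ fᵢ·δᵢ = δ_bulk ⇒ f_C·(-4.9) + f_D·(-35.9) = -47.4 − (-40.207) = -7.193
Substitute f_D = 0.329 − f_C:
f_C·(-4.9 − -35.9) = -7.193 − 0.329×(-35.9) = 4.619
f_C = 4.619 / 31.0 = 0.1490

0.149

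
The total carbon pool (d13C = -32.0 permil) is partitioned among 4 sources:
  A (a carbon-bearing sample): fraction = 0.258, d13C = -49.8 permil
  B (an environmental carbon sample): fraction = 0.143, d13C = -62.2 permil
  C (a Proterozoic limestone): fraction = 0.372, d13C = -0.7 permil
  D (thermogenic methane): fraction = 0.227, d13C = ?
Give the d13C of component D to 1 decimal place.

-44.0 permil

Isotope mass balance: δ_bulk = Σ fᵢ·δᵢ.
-32.0 = 0.258×(-49.8) + 0.143×(-62.2) + 0.372×(-0.7) + 0.227×δ_D
0.227·δ_D = -32.0 − (-22.003) = -9.997
δ_D = -9.997 / 0.227 = -44.04 permil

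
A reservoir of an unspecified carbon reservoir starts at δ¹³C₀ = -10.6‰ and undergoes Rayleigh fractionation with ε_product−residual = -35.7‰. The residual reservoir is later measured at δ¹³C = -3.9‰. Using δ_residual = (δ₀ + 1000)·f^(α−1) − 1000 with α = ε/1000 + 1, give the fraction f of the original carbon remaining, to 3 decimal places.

0.828

α − 1 = ε/1000 = -0.0357
(δ_res + 1000)/(δ₀ + 1000) = (-3.9 + 1000)/(-10.6 + 1000) = 996.1/989.4 = 1.006772
f = 1.006772^(1/-0.0357) = exp(ln(1.006772)/-0.0357) = exp(0.00675/-0.0357)
f = exp(-0.1890) = 0.8277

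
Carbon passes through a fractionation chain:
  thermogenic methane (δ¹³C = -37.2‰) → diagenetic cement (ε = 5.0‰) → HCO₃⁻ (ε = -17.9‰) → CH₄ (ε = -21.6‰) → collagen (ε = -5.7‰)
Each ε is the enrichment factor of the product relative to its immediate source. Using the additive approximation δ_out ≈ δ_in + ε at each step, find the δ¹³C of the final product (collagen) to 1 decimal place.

-77.4‰

step 1: δ ≈ -37.2 + (5.0) = -32.2‰
step 2: δ ≈ -32.2 + (-17.9) = -50.1‰
step 3: δ ≈ -50.1 + (-21.6) = -71.7‰
step 4: δ ≈ -71.7 + (-5.7) = -77.4‰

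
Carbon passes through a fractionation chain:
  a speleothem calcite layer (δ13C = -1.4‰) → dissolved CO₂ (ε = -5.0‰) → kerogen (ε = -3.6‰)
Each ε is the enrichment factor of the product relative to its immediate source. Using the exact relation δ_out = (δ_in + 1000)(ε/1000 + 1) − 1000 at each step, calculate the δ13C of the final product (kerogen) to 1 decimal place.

-10.0‰

step 1: δ = (-1.40 + 1000)·(-5.0/1000 + 1) − 1000 = -6.39‰
step 2: δ = (-6.39 + 1000)·(-3.6/1000 + 1) − 1000 = -9.97‰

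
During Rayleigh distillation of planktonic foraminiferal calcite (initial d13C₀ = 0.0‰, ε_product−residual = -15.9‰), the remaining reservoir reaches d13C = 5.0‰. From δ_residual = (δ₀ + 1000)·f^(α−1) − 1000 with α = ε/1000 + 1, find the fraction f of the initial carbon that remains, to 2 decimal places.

α − 1 = ε/1000 = -0.0159
(δ_res + 1000)/(δ₀ + 1000) = (5.0 + 1000)/(0.0 + 1000) = 1005.0/1000.0 = 1.005000
f = 1.005000^(1/-0.0159) = exp(ln(1.005000)/-0.0159) = exp(0.00499/-0.0159)
f = exp(-0.3137) = 0.7308

0.73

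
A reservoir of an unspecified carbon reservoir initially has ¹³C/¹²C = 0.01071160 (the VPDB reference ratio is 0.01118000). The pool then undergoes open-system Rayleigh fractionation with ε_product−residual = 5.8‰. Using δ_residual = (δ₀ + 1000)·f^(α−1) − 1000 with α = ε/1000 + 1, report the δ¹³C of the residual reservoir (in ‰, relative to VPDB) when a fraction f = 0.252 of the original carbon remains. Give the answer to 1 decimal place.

δ₀ = (0.01071160/0.01118000 − 1)×1000 = (0.958104 − 1)×1000 = -41.896‰
α − 1 = ε/1000 = 0.0058
f^(α−1) = 0.252^(0.0058) = 0.992038
δ_res = (-41.896 + 1000) × 0.992038 − 1000 = 950.475 − 1000 = -49.53‰

-49.5‰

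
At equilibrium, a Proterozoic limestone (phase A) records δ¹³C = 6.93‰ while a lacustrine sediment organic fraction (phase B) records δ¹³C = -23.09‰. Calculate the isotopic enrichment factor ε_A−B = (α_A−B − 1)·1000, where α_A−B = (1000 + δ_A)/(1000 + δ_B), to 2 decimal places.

α_A−B = (1000 + 6.93) / (1000 + -23.09) = 1006.93 / 976.91 = 1.030730
ε_A−B = (1.030730 − 1) × 1000 = 30.730‰
(The approximation ε ≈ δ_A − δ_B would give 30.02‰.)

30.73‰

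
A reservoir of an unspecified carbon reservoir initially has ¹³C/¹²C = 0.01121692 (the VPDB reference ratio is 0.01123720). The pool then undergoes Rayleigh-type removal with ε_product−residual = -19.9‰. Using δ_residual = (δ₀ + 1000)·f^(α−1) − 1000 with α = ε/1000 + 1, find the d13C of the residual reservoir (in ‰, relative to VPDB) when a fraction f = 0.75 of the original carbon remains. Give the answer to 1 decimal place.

δ₀ = (0.01121692/0.01123720 − 1)×1000 = (0.998195 − 1)×1000 = -1.805‰
α − 1 = ε/1000 = -0.0199
f^(α−1) = 0.75^(-0.0199) = 1.005741
δ_res = (-1.805 + 1000) × 1.005741 − 1000 = 1003.926 − 1000 = 3.93‰

3.9‰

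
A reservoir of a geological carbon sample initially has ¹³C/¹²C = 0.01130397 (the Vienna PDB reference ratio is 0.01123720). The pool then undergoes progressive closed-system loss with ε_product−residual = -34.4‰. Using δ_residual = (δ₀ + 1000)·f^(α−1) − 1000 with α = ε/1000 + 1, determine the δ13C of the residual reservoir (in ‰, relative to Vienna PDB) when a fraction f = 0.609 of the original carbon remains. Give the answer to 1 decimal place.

δ₀ = (0.01130397/0.01123720 − 1)×1000 = (1.005942 − 1)×1000 = 5.942‰
α − 1 = ε/1000 = -0.0344
f^(α−1) = 0.609^(-0.0344) = 1.017207
δ_res = (5.942 + 1000) × 1.017207 − 1000 = 1023.251 − 1000 = 23.25‰

23.3‰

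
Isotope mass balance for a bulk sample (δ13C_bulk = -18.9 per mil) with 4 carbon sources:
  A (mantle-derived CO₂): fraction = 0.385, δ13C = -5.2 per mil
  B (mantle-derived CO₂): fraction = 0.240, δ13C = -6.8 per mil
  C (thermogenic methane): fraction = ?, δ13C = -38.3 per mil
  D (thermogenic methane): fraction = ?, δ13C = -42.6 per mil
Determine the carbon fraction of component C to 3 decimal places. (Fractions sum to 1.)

0.165

Let f_C and f_D be the unknown fractions; fractions sum to 1 so f_C + f_D = 0.375.
Mass balance: Σ fᵢ·δᵢ = δ_bulk ⇒ f_C·(-38.3) + f_D·(-42.6) = -18.9 − (-3.634) = -15.266
Substitute f_D = 0.375 − f_C:
f_C·(-38.3 − -42.6) = -15.266 − 0.375×(-42.6) = 0.709
f_C = 0.709 / 4.3 = 0.1649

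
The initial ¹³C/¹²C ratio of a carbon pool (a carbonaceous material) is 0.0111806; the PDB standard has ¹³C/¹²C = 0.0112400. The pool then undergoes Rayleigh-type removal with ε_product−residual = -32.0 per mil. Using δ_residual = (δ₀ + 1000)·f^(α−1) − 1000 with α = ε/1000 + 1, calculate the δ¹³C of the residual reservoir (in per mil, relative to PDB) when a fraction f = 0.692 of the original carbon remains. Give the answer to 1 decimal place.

6.5 per mil

δ₀ = (0.0111806/0.0112400 − 1)×1000 = (0.994715 − 1)×1000 = -5.285 per mil
α − 1 = ε/1000 = -0.0320
f^(α−1) = 0.692^(-0.0320) = 1.011851
δ_res = (-5.285 + 1000) × 1.011851 − 1000 = 1006.504 − 1000 = 6.50 per mil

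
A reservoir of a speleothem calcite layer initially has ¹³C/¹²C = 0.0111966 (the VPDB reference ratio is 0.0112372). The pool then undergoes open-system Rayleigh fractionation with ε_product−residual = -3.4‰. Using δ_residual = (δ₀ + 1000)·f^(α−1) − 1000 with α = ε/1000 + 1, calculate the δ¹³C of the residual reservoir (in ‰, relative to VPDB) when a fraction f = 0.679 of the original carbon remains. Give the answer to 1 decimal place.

δ₀ = (0.0111966/0.0112372 − 1)×1000 = (0.996387 − 1)×1000 = -3.613‰
α − 1 = ε/1000 = -0.0034
f^(α−1) = 0.679^(-0.0034) = 1.001317
δ_res = (-3.613 + 1000) × 1.001317 − 1000 = 997.699 − 1000 = -2.30‰

-2.3‰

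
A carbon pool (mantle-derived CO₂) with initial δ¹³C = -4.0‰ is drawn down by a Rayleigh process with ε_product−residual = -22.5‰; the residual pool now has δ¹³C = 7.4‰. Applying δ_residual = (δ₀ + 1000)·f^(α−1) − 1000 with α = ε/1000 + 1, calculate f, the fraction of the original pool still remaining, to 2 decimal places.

α − 1 = ε/1000 = -0.0225
(δ_res + 1000)/(δ₀ + 1000) = (7.4 + 1000)/(-4.0 + 1000) = 1007.4/996.0 = 1.011446
f = 1.011446^(1/-0.0225) = exp(ln(1.011446)/-0.0225) = exp(0.01138/-0.0225)
f = exp(-0.5058) = 0.6030

0.60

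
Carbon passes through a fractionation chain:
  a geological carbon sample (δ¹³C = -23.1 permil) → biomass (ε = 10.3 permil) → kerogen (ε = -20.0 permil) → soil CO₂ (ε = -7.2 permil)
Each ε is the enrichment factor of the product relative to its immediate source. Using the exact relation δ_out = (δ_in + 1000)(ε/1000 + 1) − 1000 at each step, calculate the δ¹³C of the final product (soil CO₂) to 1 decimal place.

-39.7 permil

step 1: δ = (-23.10 + 1000)·(10.3/1000 + 1) − 1000 = -13.04 permil
step 2: δ = (-13.04 + 1000)·(-20.0/1000 + 1) − 1000 = -32.78 permil
step 3: δ = (-32.78 + 1000)·(-7.2/1000 + 1) − 1000 = -39.74 permil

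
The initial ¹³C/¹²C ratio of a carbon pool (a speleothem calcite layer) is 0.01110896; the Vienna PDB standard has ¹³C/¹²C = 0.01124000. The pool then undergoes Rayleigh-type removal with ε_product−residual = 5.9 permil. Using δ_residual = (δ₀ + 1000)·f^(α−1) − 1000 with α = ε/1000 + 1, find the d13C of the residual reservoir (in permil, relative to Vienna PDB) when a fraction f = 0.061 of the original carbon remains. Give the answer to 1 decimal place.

-27.8 permil

δ₀ = (0.01110896/0.01124000 − 1)×1000 = (0.988342 − 1)×1000 = -11.658 permil
α − 1 = ε/1000 = 0.0059
f^(α−1) = 0.061^(0.0059) = 0.983634
δ_res = (-11.658 + 1000) × 0.983634 − 1000 = 972.166 − 1000 = -27.83 permil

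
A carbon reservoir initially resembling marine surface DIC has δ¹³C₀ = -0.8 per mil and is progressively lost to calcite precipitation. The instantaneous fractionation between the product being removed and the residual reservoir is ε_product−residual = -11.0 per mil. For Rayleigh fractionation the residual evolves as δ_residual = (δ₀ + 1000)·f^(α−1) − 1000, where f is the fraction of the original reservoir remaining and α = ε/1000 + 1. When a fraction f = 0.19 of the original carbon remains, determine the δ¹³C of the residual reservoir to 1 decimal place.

Rayleigh residual: δ_res = (δ₀ + 1000)·f^(α−1) − 1000
α = ε/1000 + 1 = 0.98900, so α − 1 = -0.01100
f^(α−1) = 0.19^(-0.01100) = 1.018436
δ_res = (-0.8 + 1000) × 1.018436 − 1000 = 1017.621 − 1000 = 17.62 per mil

17.6 per mil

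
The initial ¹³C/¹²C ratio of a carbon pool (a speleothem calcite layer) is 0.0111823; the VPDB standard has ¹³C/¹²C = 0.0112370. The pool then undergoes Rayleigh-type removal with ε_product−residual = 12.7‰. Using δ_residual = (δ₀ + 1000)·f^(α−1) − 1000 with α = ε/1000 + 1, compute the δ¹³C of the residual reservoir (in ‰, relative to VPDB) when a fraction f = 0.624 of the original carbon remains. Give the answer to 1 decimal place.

δ₀ = (0.0111823/0.0112370 − 1)×1000 = (0.995132 − 1)×1000 = -4.868‰
α − 1 = ε/1000 = 0.0127
f^(α−1) = 0.624^(0.0127) = 0.994029
δ_res = (-4.868 + 1000) × 0.994029 − 1000 = 989.190 − 1000 = -10.81‰

-10.8‰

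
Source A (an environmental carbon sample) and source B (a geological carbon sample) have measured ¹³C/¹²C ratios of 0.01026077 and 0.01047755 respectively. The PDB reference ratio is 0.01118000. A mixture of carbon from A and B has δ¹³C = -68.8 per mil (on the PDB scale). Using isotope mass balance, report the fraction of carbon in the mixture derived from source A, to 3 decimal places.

δ_A = (0.01026077/0.01118000 − 1)×1000 = (0.917779 − 1)×1000 = -82.221 per mil
δ_B = (0.01047755/0.01118000 − 1)×1000 = (0.937169 − 1)×1000 = -62.831 per mil
f_A = (δ_mix − δ_B)/(δ_A − δ_B) = (-68.8 − (-62.831))/(-82.221 − (-62.831))
f_A = -5.969 / -19.390 = 0.3078

0.308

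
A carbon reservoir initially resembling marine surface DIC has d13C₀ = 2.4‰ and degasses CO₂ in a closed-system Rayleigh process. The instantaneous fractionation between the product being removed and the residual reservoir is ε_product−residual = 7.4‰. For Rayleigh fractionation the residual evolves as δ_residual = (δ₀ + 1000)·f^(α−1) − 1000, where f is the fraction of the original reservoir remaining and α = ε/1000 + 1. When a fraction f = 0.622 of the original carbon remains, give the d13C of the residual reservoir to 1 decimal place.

-1.1‰

Rayleigh residual: δ_res = (δ₀ + 1000)·f^(α−1) − 1000
α = ε/1000 + 1 = 1.00740, so α − 1 = 0.00740
f^(α−1) = 0.622^(0.00740) = 0.996493
δ_res = (2.4 + 1000) × 0.996493 − 1000 = 998.884 − 1000 = -1.12‰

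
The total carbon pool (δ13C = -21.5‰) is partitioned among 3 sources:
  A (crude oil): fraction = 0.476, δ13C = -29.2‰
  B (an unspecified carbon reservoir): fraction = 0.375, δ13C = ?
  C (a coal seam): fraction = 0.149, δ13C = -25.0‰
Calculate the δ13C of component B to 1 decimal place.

Isotope mass balance: δ_bulk = Σ fᵢ·δᵢ.
-21.5 = 0.476×(-29.2) + 0.375×δ_B + 0.149×(-25.0)
0.375·δ_B = -21.5 − (-17.624) = -3.876
δ_B = -3.876 / 0.375 = -10.34‰

-10.3‰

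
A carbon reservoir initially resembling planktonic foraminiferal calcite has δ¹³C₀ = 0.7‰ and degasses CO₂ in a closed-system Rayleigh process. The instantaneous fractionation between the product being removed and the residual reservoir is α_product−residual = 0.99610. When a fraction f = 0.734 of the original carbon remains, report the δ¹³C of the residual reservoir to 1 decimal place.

1.9‰

Rayleigh residual: δ_res = (δ₀ + 1000)·f^(α−1) − 1000
α − 1 = -0.00390
f^(α−1) = 0.734^(-0.00390) = 1.001207
δ_res = (0.7 + 1000) × 1.001207 − 1000 = 1001.908 − 1000 = 1.91‰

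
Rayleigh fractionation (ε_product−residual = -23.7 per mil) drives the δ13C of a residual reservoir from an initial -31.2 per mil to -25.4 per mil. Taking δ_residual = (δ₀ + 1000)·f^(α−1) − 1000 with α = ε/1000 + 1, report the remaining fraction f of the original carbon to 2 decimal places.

0.78

α − 1 = ε/1000 = -0.0237
(δ_res + 1000)/(δ₀ + 1000) = (-25.4 + 1000)/(-31.2 + 1000) = 974.6/968.8 = 1.005987
f = 1.005987^(1/-0.0237) = exp(ln(1.005987)/-0.0237) = exp(0.00597/-0.0237)
f = exp(-0.2519) = 0.7774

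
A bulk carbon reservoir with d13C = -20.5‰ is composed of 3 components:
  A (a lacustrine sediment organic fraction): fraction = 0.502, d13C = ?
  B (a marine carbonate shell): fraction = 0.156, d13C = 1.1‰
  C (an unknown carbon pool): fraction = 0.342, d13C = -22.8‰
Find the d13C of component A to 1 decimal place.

Isotope mass balance: δ_bulk = Σ fᵢ·δᵢ.
-20.5 = 0.502×δ_A + 0.156×(1.1) + 0.342×(-22.8)
0.502·δ_A = -20.5 − (-7.626) = -12.874
δ_A = -12.874 / 0.502 = -25.65‰

-25.6‰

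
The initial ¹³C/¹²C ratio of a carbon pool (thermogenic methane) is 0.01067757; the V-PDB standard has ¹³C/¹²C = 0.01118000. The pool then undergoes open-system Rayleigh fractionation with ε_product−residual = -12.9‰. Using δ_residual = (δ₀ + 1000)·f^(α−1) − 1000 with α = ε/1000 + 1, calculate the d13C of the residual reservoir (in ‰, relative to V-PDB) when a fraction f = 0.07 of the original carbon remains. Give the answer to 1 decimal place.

δ₀ = (0.01067757/0.01118000 − 1)×1000 = (0.955060 − 1)×1000 = -44.940‰
α − 1 = ε/1000 = -0.0129
f^(α−1) = 0.07^(-0.0129) = 1.034900
δ_res = (-44.940 + 1000) × 1.034900 − 1000 = 988.391 − 1000 = -11.61‰

-11.6‰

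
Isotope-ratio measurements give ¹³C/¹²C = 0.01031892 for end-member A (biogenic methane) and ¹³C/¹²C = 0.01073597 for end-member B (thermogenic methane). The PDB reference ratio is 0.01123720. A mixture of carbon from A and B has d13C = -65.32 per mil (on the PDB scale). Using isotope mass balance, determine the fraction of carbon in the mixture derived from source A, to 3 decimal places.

δ_A = (0.01031892/0.01123720 − 1)×1000 = (0.918282 − 1)×1000 = -81.718 per mil
δ_B = (0.01073597/0.01123720 − 1)×1000 = (0.955395 − 1)×1000 = -44.605 per mil
f_A = (δ_mix − δ_B)/(δ_A − δ_B) = (-65.32 − (-44.605))/(-81.718 − (-44.605))
f_A = -20.715 / -37.113 = 0.5582

0.558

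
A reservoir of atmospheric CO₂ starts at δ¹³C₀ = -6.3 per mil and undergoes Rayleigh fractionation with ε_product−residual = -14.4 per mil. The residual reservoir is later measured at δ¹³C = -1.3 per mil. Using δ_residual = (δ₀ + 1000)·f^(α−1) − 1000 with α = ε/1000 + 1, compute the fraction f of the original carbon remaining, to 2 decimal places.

α − 1 = ε/1000 = -0.0144
(δ_res + 1000)/(δ₀ + 1000) = (-1.3 + 1000)/(-6.3 + 1000) = 998.7/993.7 = 1.005032
f = 1.005032^(1/-0.0144) = exp(ln(1.005032)/-0.0144) = exp(0.00502/-0.0144)
f = exp(-0.3485) = 0.7057

0.71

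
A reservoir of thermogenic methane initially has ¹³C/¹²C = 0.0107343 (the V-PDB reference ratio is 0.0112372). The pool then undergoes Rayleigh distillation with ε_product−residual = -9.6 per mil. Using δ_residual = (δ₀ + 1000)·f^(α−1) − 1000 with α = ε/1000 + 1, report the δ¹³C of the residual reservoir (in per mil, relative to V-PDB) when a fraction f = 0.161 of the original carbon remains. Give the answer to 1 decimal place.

δ₀ = (0.0107343/0.0112372 − 1)×1000 = (0.955247 − 1)×1000 = -44.753 per mil
α − 1 = ε/1000 = -0.0096
f^(α−1) = 0.161^(-0.0096) = 1.017688
δ_res = (-44.753 + 1000) × 1.017688 − 1000 = 972.143 − 1000 = -27.86 per mil

-27.9 per mil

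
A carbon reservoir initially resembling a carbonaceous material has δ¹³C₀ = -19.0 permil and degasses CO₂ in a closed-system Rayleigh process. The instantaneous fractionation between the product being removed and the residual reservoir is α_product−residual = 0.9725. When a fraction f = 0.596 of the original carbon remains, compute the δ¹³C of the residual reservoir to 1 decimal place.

-4.9 permil

Rayleigh residual: δ_res = (δ₀ + 1000)·f^(α−1) − 1000
α − 1 = -0.02750
f^(α−1) = 0.596^(-0.02750) = 1.014333
δ_res = (-19.0 + 1000) × 1.014333 − 1000 = 995.061 − 1000 = -4.94 permil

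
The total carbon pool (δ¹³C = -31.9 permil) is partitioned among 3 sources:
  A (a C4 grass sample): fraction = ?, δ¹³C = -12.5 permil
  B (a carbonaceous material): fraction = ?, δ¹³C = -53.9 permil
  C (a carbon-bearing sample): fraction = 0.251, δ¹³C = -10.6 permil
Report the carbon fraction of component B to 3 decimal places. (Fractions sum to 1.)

Let f_B and f_A be the unknown fractions; fractions sum to 1 so f_B + f_A = 0.749.
Mass balance: Σ fᵢ·δᵢ = δ_bulk ⇒ f_B·(-53.9) + f_A·(-12.5) = -31.9 − (-2.661) = -29.239
Substitute f_A = 0.749 − f_B:
f_B·(-53.9 − -12.5) = -29.239 − 0.749×(-12.5) = -19.877
f_B = -19.877 / -41.4 = 0.4801

0.480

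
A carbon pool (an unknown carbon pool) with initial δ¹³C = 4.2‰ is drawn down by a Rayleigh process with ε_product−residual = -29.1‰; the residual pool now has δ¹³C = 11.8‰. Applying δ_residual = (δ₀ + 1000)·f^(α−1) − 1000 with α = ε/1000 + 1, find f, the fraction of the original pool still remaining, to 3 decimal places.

α − 1 = ε/1000 = -0.0291
(δ_res + 1000)/(δ₀ + 1000) = (11.8 + 1000)/(4.2 + 1000) = 1011.8/1004.2 = 1.007568
f = 1.007568^(1/-0.0291) = exp(ln(1.007568)/-0.0291) = exp(0.00754/-0.0291)
f = exp(-0.2591) = 0.7717

0.772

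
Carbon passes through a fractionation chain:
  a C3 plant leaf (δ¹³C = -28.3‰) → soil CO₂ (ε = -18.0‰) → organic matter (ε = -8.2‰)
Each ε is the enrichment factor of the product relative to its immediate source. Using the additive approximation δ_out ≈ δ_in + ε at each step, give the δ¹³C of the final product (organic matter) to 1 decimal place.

step 1: δ ≈ -28.3 + (-18.0) = -46.3‰
step 2: δ ≈ -46.3 + (-8.2) = -54.5‰

-54.5‰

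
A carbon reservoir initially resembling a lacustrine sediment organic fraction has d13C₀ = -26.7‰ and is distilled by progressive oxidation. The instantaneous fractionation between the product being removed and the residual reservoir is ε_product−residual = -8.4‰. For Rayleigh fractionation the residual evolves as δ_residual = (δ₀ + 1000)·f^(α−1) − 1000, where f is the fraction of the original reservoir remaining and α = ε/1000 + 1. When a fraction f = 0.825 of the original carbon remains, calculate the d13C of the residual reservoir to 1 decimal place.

-25.1‰

Rayleigh residual: δ_res = (δ₀ + 1000)·f^(α−1) − 1000
α = ε/1000 + 1 = 0.99160, so α − 1 = -0.00840
f^(α−1) = 0.825^(-0.00840) = 1.001617
δ_res = (-26.7 + 1000) × 1.001617 − 1000 = 974.874 − 1000 = -25.13‰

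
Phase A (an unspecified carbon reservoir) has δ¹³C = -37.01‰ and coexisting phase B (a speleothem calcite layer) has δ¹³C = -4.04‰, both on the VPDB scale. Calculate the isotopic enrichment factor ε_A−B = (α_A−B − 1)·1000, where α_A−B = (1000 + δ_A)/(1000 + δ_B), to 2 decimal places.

-33.10‰

α_A−B = (1000 + -37.01) / (1000 + -4.04) = 962.99 / 995.96 = 0.966896
ε_A−B = (0.966896 − 1) × 1000 = -33.104‰
(The approximation ε ≈ δ_A − δ_B would give -32.97‰.)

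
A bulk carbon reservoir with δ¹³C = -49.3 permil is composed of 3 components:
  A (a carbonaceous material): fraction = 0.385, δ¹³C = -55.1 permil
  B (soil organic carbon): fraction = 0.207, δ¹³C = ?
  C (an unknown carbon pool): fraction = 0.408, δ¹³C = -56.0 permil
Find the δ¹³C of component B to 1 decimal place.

Isotope mass balance: δ_bulk = Σ fᵢ·δᵢ.
-49.3 = 0.385×(-55.1) + 0.207×δ_B + 0.408×(-56.0)
0.207·δ_B = -49.3 − (-44.061) = -5.239
δ_B = -5.239 / 0.207 = -25.31 permil

-25.3 permil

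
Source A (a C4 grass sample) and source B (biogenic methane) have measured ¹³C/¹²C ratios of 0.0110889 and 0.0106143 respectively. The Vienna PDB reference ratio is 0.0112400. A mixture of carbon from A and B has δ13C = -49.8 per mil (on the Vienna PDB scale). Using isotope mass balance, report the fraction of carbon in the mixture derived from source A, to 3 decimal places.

0.139

δ_A = (0.0110889/0.0112400 − 1)×1000 = (0.986557 − 1)×1000 = -13.443 per mil
δ_B = (0.0106143/0.0112400 − 1)×1000 = (0.944333 − 1)×1000 = -55.667 per mil
f_A = (δ_mix − δ_B)/(δ_A − δ_B) = (-49.8 − (-55.667))/(-13.443 − (-55.667))
f_A = 5.867 / 42.224 = 0.1390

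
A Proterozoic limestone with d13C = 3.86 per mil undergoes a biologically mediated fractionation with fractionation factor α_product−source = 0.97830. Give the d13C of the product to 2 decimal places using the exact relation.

δ_product = (δ_source + 1000)·α − 1000
δ_product = (3.86 + 1000) × 0.97830 − 1000
δ_product = 982.076 − 1000 = -17.924 per mil

-17.92 per mil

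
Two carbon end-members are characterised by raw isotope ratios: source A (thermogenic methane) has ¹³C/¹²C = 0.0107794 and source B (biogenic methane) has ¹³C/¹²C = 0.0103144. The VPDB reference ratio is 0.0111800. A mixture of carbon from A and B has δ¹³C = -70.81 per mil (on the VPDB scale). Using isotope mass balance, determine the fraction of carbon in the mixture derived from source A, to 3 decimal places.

δ_A = (0.0107794/0.0111800 − 1)×1000 = (0.964168 − 1)×1000 = -35.832 per mil
δ_B = (0.0103144/0.0111800 − 1)×1000 = (0.922576 − 1)×1000 = -77.424 per mil
f_A = (δ_mix − δ_B)/(δ_A − δ_B) = (-70.81 − (-77.424))/(-35.832 − (-77.424))
f_A = 6.614 / 41.592 = 0.1590

0.159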